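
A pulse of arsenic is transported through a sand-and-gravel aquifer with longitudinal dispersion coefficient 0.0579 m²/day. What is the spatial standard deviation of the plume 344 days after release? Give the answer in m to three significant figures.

Dispersive spreading gives a Gaussian with σ² = 2Dt; advection only shifts the center.
σ = √(2 × 0.0579 × 344) = 6.31 m.

6.31 m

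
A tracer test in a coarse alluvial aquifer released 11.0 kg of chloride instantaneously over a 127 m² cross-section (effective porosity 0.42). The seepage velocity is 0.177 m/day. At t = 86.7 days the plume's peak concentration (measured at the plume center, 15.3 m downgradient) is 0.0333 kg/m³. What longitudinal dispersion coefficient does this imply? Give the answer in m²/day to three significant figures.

At the plume center C_max = M/(n_e·A·√(4πDt)), so D = M²/(4πt·(n_e·A·C_max)²).
n_e·A·C_max = 0.42 × 127 × 0.0333 = 1.776 kg/m.
D = 11.0²/(4π × 86.7 × 1.776²) = 0.0352 m²/day.

0.0352 m²/day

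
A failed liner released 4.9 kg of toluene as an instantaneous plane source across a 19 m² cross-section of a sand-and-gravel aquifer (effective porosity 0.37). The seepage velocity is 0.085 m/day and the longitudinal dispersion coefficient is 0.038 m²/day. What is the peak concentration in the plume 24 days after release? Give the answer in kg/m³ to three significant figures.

The peak of an instantaneous 1D plume sits at x = vt; there the Gaussian factor is 1 and C_max = M/(n_e·A·√(4πDt)), where n_e·A is the pore area the mass is dissolved in.
√(4πDt) = √(4π × 0.038 × 24) = 3.385 m, so C_max = 4.9/(0.37 × 19 × 3.385) = 0.206 kg/m³.

0.206 kg/m³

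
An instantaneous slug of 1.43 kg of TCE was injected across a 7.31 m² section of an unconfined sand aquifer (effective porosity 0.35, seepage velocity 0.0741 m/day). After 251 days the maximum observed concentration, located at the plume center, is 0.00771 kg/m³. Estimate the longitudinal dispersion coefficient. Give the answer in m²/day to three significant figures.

At the plume center C_max = M/(n_e·A·√(4πDt)), so D = M²/(4πt·(n_e·A·C_max)²).
n_e·A·C_max = 0.35 × 7.31 × 0.00771 = 0.01973 kg/m.
D = 1.43²/(4π × 251 × 0.01973²) = 1.67 m²/day.

1.67 m²/day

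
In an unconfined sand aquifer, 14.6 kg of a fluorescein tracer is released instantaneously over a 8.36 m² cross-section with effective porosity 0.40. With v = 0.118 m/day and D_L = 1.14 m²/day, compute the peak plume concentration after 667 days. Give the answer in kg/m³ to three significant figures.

The peak of an instantaneous 1D plume sits at x = vt; there the Gaussian factor is 1 and C_max = M/(n_e·A·√(4πDt)), where n_e·A is the pore area the mass is dissolved in.
√(4πDt) = √(4π × 1.14 × 667) = 97.75 m, so C_max = 14.6/(0.40 × 8.36 × 97.75) = 0.0447 kg/m³.

0.0447 kg/m³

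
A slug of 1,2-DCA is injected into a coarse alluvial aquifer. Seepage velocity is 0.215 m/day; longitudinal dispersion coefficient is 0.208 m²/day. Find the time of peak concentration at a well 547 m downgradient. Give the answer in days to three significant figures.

For the 1D instantaneous-source solution, setting ∂C/∂t = 0 at fixed x gives v²t² + 2Dt − x² = 0, so t = (√(D² + v²x²) − D)/v².
√(D² + v²x²) = √(0.208² + 0.215² × 547²) = 117.6; v² = 0.046225.
t = (117.6 − 0.208)/0.046225 = 2540 days (vs. the pure-advection estimate x/v = 2540 d).

2540 days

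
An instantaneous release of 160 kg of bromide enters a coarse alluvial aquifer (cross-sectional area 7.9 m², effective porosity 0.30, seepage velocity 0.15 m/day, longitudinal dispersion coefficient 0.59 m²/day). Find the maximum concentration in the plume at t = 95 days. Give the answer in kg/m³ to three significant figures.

2.54 kg/m³

The peak of an instantaneous 1D plume sits at x = vt; there the Gaussian factor is 1 and C_max = M/(n_e·A·√(4πDt)), where n_e·A is the pore area the mass is dissolved in.
√(4πDt) = √(4π × 0.59 × 95) = 26.54 m, so C_max = 160/(0.30 × 7.9 × 26.54) = 2.54 kg/m³.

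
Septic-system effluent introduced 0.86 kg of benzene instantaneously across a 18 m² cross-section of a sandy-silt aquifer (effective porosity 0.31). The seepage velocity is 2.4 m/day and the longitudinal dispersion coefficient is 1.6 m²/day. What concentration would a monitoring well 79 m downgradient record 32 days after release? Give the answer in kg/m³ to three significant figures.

0.00593 kg/m³

For an instantaneous plane source, C(x,t) = M/(n_e·A·√(4πDt)) · exp(−(x−vt)²/(4Dt)), with n_e·A the pore (flow) area.
Plume center vt = 2.4 × 32 = 76.8 m, so the well at 79 m is 2.2 m downgradient of the peak.
√(4πDt) = 25.37 m, giving peak height M/(n_e·A·√(4πDt)) = 0.86/(0.31 × 18 × 25.37) = 0.006075 kg/m³.
(x−vt)²/(4Dt) = (2.2)²/(4 × 1.6 × 32) = 0.02363; exp(−0.02363) = 0.9766.
C = 0.006075 × 0.9766 = 0.00593 kg/m³.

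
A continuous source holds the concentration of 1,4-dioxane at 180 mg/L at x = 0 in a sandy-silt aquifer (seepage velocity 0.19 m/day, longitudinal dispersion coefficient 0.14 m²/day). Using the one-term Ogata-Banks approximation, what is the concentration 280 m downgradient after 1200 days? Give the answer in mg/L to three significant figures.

For a continuous step input, C/C₀ ≈ ½·erfc((x−vt)/(2√(Dt))).
vt = 0.19 × 1200 = 228 m and 2√(Dt) = 2√(0.14 × 1200) = 25.92 m.
Argument (x−vt)/(2√(Dt)) = (280 − 228)/25.92 = 2.006; ½·erfc(2.006) = 0.002278.
C = 180 × 0.002278 = 0.410 mg/L.

0.410 mg/L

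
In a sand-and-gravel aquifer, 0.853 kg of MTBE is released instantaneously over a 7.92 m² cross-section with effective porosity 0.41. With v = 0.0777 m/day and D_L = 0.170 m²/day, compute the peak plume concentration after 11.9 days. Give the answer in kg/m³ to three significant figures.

The peak of an instantaneous 1D plume sits at x = vt; there the Gaussian factor is 1 and C_max = M/(n_e·A·√(4πDt)), where n_e·A is the pore area the mass is dissolved in.
√(4πDt) = √(4π × 0.170 × 11.9) = 5.042 m, so C_max = 0.853/(0.41 × 7.92 × 5.042) = 0.0521 kg/m³.

0.0521 kg/m³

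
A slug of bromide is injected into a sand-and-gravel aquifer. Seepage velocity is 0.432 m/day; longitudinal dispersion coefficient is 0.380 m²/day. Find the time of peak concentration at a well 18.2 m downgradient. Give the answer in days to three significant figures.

40.1 days

For the 1D instantaneous-source solution, setting ∂C/∂t = 0 at fixed x gives v²t² + 2Dt − x² = 0, so t = (√(D² + v²x²) − D)/v².
√(D² + v²x²) = √(0.380² + 0.432² × 18.2²) = 7.872; v² = 0.186624.
t = (7.872 − 0.380)/0.186624 = 40.1 days (vs. the pure-advection estimate x/v = 42.1 d).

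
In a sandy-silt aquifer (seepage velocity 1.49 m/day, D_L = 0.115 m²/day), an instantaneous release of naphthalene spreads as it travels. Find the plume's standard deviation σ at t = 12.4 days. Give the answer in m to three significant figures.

Dispersive spreading gives a Gaussian with σ² = 2Dt; advection only shifts the center.
σ = √(2 × 0.115 × 12.4) = 1.69 m.

1.69 m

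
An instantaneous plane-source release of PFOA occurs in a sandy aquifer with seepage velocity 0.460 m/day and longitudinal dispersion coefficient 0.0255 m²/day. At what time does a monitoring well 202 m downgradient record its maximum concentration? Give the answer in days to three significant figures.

For the 1D instantaneous-source solution, setting ∂C/∂t = 0 at fixed x gives v²t² + 2Dt − x² = 0, so t = (√(D² + v²x²) − D)/v².
√(D² + v²x²) = √(0.0255² + 0.460² × 202²) = 92.92; v² = 0.2116.
t = (92.92 − 0.0255)/0.2116 = 439 days (vs. the pure-advection estimate x/v = 439 d).

439 days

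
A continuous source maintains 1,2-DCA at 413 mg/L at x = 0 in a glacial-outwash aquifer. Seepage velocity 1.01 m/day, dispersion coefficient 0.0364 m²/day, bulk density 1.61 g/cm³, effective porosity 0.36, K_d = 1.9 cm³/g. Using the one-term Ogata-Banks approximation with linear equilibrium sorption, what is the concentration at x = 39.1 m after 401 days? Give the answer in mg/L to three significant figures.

404 mg/L

Retardation factor R = 1 + ρ_b·K_d/n = 1 + 1.61 × 1.9/0.36 = 9.497.
Sorption retards both mechanisms: v_R = v/R = 0.1063 m/day, D_R = D/R = 0.003833 m²/day.
v_R·t = 0.1063 × 401 = 42.6263 m; 2√(D_R t) = 2.480 m; argument = (39.1 − 42.6263)/2.480 = -1.422.
C = C₀ × ½·erfc(-1.422) = 413 × 0.9778 = 404 mg/L.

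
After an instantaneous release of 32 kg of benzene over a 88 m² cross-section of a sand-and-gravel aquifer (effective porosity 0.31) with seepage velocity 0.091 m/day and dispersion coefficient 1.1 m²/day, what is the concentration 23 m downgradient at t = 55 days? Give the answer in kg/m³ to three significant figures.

For an instantaneous plane source, C(x,t) = M/(n_e·A·√(4πDt)) · exp(−(x−vt)²/(4Dt)), with n_e·A the pore (flow) area.
Plume center vt = 0.091 × 55 = 5.005 m, so the well at 23 m is 17.995 m downgradient of the peak.
√(4πDt) = 27.57 m, giving peak height M/(n_e·A·√(4πDt)) = 32/(0.31 × 88 × 27.57) = 0.04255 kg/m³.
(x−vt)²/(4Dt) = (17.995)²/(4 × 1.1 × 55) = 1.338; exp(−1.338) = 0.2624.
C = 0.04255 × 0.2624 = 0.0112 kg/m³.

0.0112 kg/m³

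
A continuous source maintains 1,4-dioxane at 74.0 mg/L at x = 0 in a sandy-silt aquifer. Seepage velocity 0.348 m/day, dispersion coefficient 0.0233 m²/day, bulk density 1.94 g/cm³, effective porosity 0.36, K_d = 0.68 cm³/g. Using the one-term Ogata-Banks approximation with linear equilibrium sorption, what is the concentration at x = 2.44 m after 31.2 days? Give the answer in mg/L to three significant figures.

Retardation factor R = 1 + ρ_b·K_d/n = 1 + 1.94 × 0.68/0.36 = 4.664.
Sorption retards both mechanisms: v_R = v/R = 0.07461 m/day, D_R = D/R = 0.004996 m²/day.
v_R·t = 0.07461 × 31.2 = 2.327832 m; 2√(D_R t) = 0.7896 m; argument = (2.44 − 2.327832)/0.7896 = 0.1421.
C = C₀ × ½·erfc(0.1421) = 74.0 × 0.4204 = 31.1 mg/L.

31.1 mg/L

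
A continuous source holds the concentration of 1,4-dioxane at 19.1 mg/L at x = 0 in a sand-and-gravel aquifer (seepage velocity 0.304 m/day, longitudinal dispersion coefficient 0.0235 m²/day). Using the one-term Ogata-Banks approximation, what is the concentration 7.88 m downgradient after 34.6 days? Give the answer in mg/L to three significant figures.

For a continuous step input, C/C₀ ≈ ½·erfc((x−vt)/(2√(Dt))).
vt = 0.304 × 34.6 = 10.5184 m and 2√(Dt) = 2√(0.0235 × 34.6) = 1.803 m.
Argument (x−vt)/(2√(Dt)) = (7.88 − 10.5184)/1.803 = -1.463; ½·erfc(-1.463) = 0.9807.
C = 19.1 × 0.9807 = 18.7 mg/L.

18.7 mg/L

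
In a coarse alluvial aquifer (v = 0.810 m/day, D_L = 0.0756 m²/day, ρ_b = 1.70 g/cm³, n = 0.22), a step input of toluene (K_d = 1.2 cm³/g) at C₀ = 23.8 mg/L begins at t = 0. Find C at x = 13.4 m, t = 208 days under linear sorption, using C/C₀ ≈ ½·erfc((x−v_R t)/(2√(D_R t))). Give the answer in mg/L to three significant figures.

Retardation factor R = 1 + ρ_b·K_d/n = 1 + 1.70 × 1.2/0.22 = 10.27.
Sorption retards both mechanisms: v_R = v/R = 0.07887 m/day, D_R = D/R = 0.007361 m²/day.
v_R·t = 0.07887 × 208 = 16.40496 m; 2√(D_R t) = 2.475 m; argument = (13.4 − 16.40496)/2.475 = -1.214.
C = C₀ × ½·erfc(-1.214) = 23.8 × 0.9570 = 22.8 mg/L.

22.8 mg/L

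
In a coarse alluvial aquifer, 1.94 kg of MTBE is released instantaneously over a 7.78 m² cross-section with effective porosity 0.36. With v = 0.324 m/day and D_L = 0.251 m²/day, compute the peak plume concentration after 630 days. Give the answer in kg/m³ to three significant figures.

0.0155 kg/m³

The peak of an instantaneous 1D plume sits at x = vt; there the Gaussian factor is 1 and C_max = M/(n_e·A·√(4πDt)), where n_e·A is the pore area the mass is dissolved in.
√(4πDt) = √(4π × 0.251 × 630) = 44.58 m, so C_max = 1.94/(0.36 × 7.78 × 44.58) = 0.0155 kg/m³.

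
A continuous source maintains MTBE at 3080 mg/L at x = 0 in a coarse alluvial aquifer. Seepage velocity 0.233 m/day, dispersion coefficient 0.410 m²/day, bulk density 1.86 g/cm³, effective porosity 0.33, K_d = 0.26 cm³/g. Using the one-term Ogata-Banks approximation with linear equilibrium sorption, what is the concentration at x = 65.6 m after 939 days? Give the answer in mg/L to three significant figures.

Retardation factor R = 1 + ρ_b·K_d/n = 1 + 1.86 × 0.26/0.33 = 2.465.
Sorption retards both mechanisms: v_R = v/R = 0.09452 m/day, D_R = D/R = 0.1663 m²/day.
v_R·t = 0.09452 × 939 = 88.75428 m; 2√(D_R t) = 24.99 m; argument = (65.6 − 88.75428)/24.99 = -0.9265.
C = C₀ × ½·erfc(-0.9265) = 3080 × 0.9049 = 2790 mg/L.

2790 mg/L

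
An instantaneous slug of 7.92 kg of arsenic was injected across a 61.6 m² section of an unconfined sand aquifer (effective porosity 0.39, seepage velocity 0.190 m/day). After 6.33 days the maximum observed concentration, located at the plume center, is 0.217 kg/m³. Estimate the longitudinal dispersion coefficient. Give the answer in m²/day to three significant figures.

0.0290 m²/day

At the plume center C_max = M/(n_e·A·√(4πDt)), so D = M²/(4πt·(n_e·A·C_max)²).
n_e·A·C_max = 0.39 × 61.6 × 0.217 = 5.213 kg/m.
D = 7.92²/(4π × 6.33 × 5.213²) = 0.0290 m²/day.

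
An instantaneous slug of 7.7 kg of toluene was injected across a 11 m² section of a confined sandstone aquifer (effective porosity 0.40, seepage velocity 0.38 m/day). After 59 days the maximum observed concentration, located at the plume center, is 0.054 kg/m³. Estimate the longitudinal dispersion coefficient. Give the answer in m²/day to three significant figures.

1.42 m²/day

At the plume center C_max = M/(n_e·A·√(4πDt)), so D = M²/(4πt·(n_e·A·C_max)²).
n_e·A·C_max = 0.40 × 11 × 0.054 = 0.2376 kg/m.
D = 7.7²/(4π × 59 × 0.2376²) = 1.42 m²/day.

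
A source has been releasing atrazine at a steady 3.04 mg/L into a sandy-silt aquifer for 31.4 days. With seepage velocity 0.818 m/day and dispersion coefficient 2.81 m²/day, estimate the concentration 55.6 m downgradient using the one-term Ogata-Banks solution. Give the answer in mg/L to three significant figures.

For a continuous step input, C/C₀ ≈ ½·erfc((x−vt)/(2√(Dt))).
vt = 0.818 × 31.4 = 25.6852 m and 2√(Dt) = 2√(2.81 × 31.4) = 18.79 m.
Argument (x−vt)/(2√(Dt)) = (55.6 − 25.6852)/18.79 = 1.592; ½·erfc(1.592) = 0.01218.
C = 3.04 × 0.01218 = 0.0370 mg/L.

0.0370 mg/L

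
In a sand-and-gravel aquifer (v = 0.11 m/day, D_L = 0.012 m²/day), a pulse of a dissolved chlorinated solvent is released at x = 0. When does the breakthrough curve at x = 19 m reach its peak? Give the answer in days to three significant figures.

172 days

For the 1D instantaneous-source solution, setting ∂C/∂t = 0 at fixed x gives v²t² + 2Dt − x² = 0, so t = (√(D² + v²x²) − D)/v².
√(D² + v²x²) = √(0.012² + 0.11² × 19²) = 2.090; v² = 0.0121.
t = (2.090 − 0.012)/0.0121 = 172 days (vs. the pure-advection estimate x/v = 173 d).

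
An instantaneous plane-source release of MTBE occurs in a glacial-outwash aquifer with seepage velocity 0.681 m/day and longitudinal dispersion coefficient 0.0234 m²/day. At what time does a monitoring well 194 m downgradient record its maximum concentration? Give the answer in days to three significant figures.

285 days

For the 1D instantaneous-source solution, setting ∂C/∂t = 0 at fixed x gives v²t² + 2Dt − x² = 0, so t = (√(D² + v²x²) − D)/v².
√(D² + v²x²) = √(0.0234² + 0.681² × 194²) = 132.1; v² = 0.463761.
t = (132.1 − 0.0234)/0.463761 = 285 days (vs. the pure-advection estimate x/v = 285 d).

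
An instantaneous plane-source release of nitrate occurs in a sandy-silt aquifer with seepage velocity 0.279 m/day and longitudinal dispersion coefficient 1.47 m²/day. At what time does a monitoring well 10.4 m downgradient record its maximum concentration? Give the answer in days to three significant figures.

22.9 days

For the 1D instantaneous-source solution, setting ∂C/∂t = 0 at fixed x gives v²t² + 2Dt − x² = 0, so t = (√(D² + v²x²) − D)/v².
√(D² + v²x²) = √(1.47² + 0.279² × 10.4²) = 3.253; v² = 0.077841.
t = (3.253 − 1.47)/0.077841 = 22.9 days (vs. the pure-advection estimate x/v = 37.3 d).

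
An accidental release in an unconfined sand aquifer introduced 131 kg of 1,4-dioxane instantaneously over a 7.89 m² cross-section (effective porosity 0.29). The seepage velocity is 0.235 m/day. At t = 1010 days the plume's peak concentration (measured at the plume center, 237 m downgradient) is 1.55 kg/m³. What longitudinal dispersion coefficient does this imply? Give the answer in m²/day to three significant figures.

0.107 m²/day

At the plume center C_max = M/(n_e·A·√(4πDt)), so D = M²/(4πt·(n_e·A·C_max)²).
n_e·A·C_max = 0.29 × 7.89 × 1.55 = 3.547 kg/m.
D = 131²/(4π × 1010 × 3.547²) = 0.107 m²/day.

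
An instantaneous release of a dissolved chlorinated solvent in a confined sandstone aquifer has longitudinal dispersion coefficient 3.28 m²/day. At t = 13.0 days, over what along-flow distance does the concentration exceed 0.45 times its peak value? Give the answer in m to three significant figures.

23.3 m

The plume is Gaussian with σ = √(2Dt) = √(2 × 3.28 × 13.0) = 9.235 m.
C/C_peak = exp(−Δx²/(2σ²)) = 0.45 ⇒ Δx = σ·√(−2 ln 0.45) = 9.235 × 1.264 = 11.67 m.
Width = 2Δx = 23.3 m.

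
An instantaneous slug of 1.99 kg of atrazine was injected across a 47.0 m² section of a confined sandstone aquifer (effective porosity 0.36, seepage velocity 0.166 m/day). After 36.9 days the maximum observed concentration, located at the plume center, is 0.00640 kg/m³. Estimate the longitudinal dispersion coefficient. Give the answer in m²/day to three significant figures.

0.728 m²/day

At the plume center C_max = M/(n_e·A·√(4πDt)), so D = M²/(4πt·(n_e·A·C_max)²).
n_e·A·C_max = 0.36 × 47.0 × 0.00640 = 0.1083 kg/m.
D = 1.99²/(4π × 36.9 × 0.1083²) = 0.728 m²/day.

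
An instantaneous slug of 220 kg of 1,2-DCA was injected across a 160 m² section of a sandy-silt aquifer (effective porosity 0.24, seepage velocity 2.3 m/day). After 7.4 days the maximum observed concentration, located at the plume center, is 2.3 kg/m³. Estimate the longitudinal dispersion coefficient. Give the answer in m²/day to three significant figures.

0.0667 m²/day

At the plume center C_max = M/(n_e·A·√(4πDt)), so D = M²/(4πt·(n_e·A·C_max)²).
n_e·A·C_max = 0.24 × 160 × 2.3 = 88.32 kg/m.
D = 220²/(4π × 7.4 × 88.32²) = 0.0667 m²/day.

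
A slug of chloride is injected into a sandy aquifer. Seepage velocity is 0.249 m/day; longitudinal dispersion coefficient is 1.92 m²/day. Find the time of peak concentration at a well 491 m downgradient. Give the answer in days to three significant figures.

For the 1D instantaneous-source solution, setting ∂C/∂t = 0 at fixed x gives v²t² + 2Dt − x² = 0, so t = (√(D² + v²x²) − D)/v².
√(D² + v²x²) = √(1.92² + 0.249² × 491²) = 122.3; v² = 0.062001.
t = (122.3 − 1.92)/0.062001 = 1940 days (vs. the pure-advection estimate x/v = 1970 d).

1940 days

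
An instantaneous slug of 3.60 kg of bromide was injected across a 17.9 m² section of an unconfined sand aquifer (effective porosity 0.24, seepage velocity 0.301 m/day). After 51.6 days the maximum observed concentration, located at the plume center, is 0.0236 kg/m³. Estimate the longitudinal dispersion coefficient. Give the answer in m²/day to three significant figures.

1.94 m²/day

At the plume center C_max = M/(n_e·A·√(4πDt)), so D = M²/(4πt·(n_e·A·C_max)²).
n_e·A·C_max = 0.24 × 17.9 × 0.0236 = 0.1014 kg/m.
D = 3.60²/(4π × 51.6 × 0.1014²) = 1.94 m²/day.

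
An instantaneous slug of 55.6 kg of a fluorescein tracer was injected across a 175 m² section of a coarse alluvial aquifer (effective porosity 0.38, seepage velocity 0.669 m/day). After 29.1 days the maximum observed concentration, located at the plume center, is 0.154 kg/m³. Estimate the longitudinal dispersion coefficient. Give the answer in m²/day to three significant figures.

At the plume center C_max = M/(n_e·A·√(4πDt)), so D = M²/(4πt·(n_e·A·C_max)²).
n_e·A·C_max = 0.38 × 175 × 0.154 = 10.24 kg/m.
D = 55.6²/(4π × 29.1 × 10.24²) = 0.0806 m²/day.

0.0806 m²/day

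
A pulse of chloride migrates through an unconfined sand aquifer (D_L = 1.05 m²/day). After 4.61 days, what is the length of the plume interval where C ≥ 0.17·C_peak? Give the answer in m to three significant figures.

11.7 m

The plume is Gaussian with σ = √(2Dt) = √(2 × 1.05 × 4.61) = 3.111 m.
C/C_peak = exp(−Δx²/(2σ²)) = 0.17 ⇒ Δx = σ·√(−2 ln 0.17) = 3.111 × 1.883 = 5.858 m.
Width = 2Δx = 11.7 m.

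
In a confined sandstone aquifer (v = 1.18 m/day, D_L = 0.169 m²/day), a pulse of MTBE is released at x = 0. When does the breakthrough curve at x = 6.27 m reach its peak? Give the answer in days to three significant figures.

For the 1D instantaneous-source solution, setting ∂C/∂t = 0 at fixed x gives v²t² + 2Dt − x² = 0, so t = (√(D² + v²x²) − D)/v².
√(D² + v²x²) = √(0.169² + 1.18² × 6.27²) = 7.401; v² = 1.3924.
t = (7.401 − 0.169)/1.3924 = 5.19 days (vs. the pure-advection estimate x/v = 5.31 d).

5.19 days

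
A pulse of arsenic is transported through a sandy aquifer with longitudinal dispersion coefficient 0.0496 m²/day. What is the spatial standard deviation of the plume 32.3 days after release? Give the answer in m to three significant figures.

Dispersive spreading gives a Gaussian with σ² = 2Dt; advection only shifts the center.
σ = √(2 × 0.0496 × 32.3) = 1.79 m.

1.79 m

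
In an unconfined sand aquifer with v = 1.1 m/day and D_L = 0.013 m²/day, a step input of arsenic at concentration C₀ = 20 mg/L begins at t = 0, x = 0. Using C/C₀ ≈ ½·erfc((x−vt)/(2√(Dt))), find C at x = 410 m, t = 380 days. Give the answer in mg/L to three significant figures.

19.9 mg/L

For a continuous step input, C/C₀ ≈ ½·erfc((x−vt)/(2√(Dt))).
vt = 1.1 × 380 = 418 m and 2√(Dt) = 2√(0.013 × 380) = 4.445 m.
Argument (x−vt)/(2√(Dt)) = (410 − 418)/4.445 = -1.800; ½·erfc(-1.800) = 0.9945.
C = 20 × 0.9945 = 19.9 mg/L.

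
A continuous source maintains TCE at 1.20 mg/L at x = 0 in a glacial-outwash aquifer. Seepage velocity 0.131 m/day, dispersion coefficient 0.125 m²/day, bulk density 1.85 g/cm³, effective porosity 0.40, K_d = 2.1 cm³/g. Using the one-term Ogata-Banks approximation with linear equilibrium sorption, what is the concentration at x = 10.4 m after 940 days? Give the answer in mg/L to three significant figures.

Retardation factor R = 1 + ρ_b·K_d/n = 1 + 1.85 × 2.1/0.40 = 10.71.
Sorption retards both mechanisms: v_R = v/R = 0.01223 m/day, D_R = D/R = 0.01167 m²/day.
v_R·t = 0.01223 × 940 = 11.4962 m; 2√(D_R t) = 6.624 m; argument = (10.4 − 11.4962)/6.624 = -0.1655.
C = C₀ × ½·erfc(-0.1655) = 1.20 × 0.5925 = 0.711 mg/L.

0.711 mg/L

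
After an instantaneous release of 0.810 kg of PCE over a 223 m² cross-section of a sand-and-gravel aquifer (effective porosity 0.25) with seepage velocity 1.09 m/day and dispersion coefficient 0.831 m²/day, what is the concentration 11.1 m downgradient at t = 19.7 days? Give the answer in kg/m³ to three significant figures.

0.000196 kg/m³

For an instantaneous plane source, C(x,t) = M/(n_e·A·√(4πDt)) · exp(−(x−vt)²/(4Dt)), with n_e·A the pore (flow) area.
Plume center vt = 1.09 × 19.7 = 21.473 m, so the well at 11.1 m is 10.373 m upgradient of the peak.
√(4πDt) = 14.34 m, giving peak height M/(n_e·A·√(4πDt)) = 0.810/(0.25 × 223 × 14.34) = 0.001013 kg/m³.
(x−vt)²/(4Dt) = (-10.373)²/(4 × 0.831 × 19.7) = 1.643; exp(−1.643) = 0.1934.
C = 0.001013 × 0.1934 = 0.000196 kg/m³.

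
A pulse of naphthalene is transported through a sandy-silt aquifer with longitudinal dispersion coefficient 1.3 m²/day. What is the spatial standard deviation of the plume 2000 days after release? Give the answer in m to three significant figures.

Dispersive spreading gives a Gaussian with σ² = 2Dt; advection only shifts the center.
σ = √(2 × 1.3 × 2000) = 72.1 m.

72.1 m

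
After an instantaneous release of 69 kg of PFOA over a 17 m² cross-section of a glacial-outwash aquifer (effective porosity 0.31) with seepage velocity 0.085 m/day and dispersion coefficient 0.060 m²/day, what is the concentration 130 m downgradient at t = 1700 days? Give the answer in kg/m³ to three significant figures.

0.218 kg/m³

For an instantaneous plane source, C(x,t) = M/(n_e·A·√(4πDt)) · exp(−(x−vt)²/(4Dt)), with n_e·A the pore (flow) area.
Plume center vt = 0.085 × 1700 = 144.5 m, so the well at 130 m is 14.5 m upgradient of the peak.
√(4πDt) = 35.80 m, giving peak height M/(n_e·A·√(4πDt)) = 69/(0.31 × 17 × 35.80) = 0.3657 kg/m³.
(x−vt)²/(4Dt) = (-14.5)²/(4 × 0.060 × 1700) = 0.5153; exp(−0.5153) = 0.5973.
C = 0.3657 × 0.5973 = 0.218 kg/m³.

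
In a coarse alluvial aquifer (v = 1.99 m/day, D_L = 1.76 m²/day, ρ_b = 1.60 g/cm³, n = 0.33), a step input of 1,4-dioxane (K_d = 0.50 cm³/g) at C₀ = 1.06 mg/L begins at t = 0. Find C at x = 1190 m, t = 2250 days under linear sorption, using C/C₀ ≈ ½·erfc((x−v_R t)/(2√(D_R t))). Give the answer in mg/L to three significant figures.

1.05 mg/L

Retardation factor R = 1 + ρ_b·K_d/n = 1 + 1.60 × 0.50/0.33 = 3.424.
Sorption retards both mechanisms: v_R = v/R = 0.5812 m/day, D_R = D/R = 0.5140 m²/day.
v_R·t = 0.5812 × 2250 = 1307.7 m; 2√(D_R t) = 68.01 m; argument = (1190 − 1307.7)/68.01 = -1.731.
C = C₀ × ½·erfc(-1.731) = 1.06 × 0.9928 = 1.05 mg/L.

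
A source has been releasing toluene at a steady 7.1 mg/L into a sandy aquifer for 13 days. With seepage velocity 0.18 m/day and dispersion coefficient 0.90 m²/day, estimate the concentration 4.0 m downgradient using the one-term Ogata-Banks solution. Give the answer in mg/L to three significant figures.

For a continuous step input, C/C₀ ≈ ½·erfc((x−vt)/(2√(Dt))).
vt = 0.18 × 13 = 2.34 m and 2√(Dt) = 2√(0.90 × 13) = 6.841 m.
Argument (x−vt)/(2√(Dt)) = (4.0 − 2.34)/6.841 = 0.2427; ½·erfc(0.2427) = 0.3657.
C = 7.1 × 0.3657 = 2.60 mg/L.

2.60 mg/L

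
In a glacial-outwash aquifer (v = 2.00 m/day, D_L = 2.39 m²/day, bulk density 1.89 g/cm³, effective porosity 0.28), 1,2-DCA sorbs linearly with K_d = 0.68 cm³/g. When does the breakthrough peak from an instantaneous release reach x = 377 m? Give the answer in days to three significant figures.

Retardation factor R = 1 + ρ_b·K_d/n = 1 + 1.89 × 0.68/0.28 = 5.590.
Sorption retards both mechanisms: v_R = v/R = 0.3578 m/day, D_R = D/R = 0.4275 m²/day.
Peak time from v_R²t² + 2D_R t − x² = 0: t = (√(D_R² + v_R²x²) − D_R)/v_R².
√(D_R² + v_R²x²) = √(0.4275² + 0.3578² × 377²) = 134.9; v_R² = 0.1280.
t = (134.9 − 0.4275)/0.1280 = 1050 days.

1050 days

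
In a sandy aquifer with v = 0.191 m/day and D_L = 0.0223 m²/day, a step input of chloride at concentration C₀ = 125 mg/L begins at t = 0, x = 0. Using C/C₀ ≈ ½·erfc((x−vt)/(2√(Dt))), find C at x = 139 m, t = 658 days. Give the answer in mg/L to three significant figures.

For a continuous step input, C/C₀ ≈ ½·erfc((x−vt)/(2√(Dt))).
vt = 0.191 × 658 = 125.678 m and 2√(Dt) = 2√(0.0223 × 658) = 7.661 m.
Argument (x−vt)/(2√(Dt)) = (139 − 125.678)/7.661 = 1.739; ½·erfc(1.739) = 0.006960.
C = 125 × 0.006960 = 0.870 mg/L.

0.870 mg/L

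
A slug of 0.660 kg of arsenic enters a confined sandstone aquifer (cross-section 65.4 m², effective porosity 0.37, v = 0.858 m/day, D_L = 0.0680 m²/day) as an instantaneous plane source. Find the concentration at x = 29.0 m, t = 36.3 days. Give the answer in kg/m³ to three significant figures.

For an instantaneous plane source, C(x,t) = M/(n_e·A·√(4πDt)) · exp(−(x−vt)²/(4Dt)), with n_e·A the pore (flow) area.
Plume center vt = 0.858 × 36.3 = 31.1454 m, so the well at 29.0 m is 2.1454 m upgradient of the peak.
√(4πDt) = 5.569 m, giving peak height M/(n_e·A·√(4πDt)) = 0.660/(0.37 × 65.4 × 5.569) = 0.004898 kg/m³.
(x−vt)²/(4Dt) = (-2.1454)²/(4 × 0.0680 × 36.3) = 0.4662; exp(−0.4662) = 0.6274.
C = 0.004898 × 0.6274 = 0.00307 kg/m³.

0.00307 kg/m³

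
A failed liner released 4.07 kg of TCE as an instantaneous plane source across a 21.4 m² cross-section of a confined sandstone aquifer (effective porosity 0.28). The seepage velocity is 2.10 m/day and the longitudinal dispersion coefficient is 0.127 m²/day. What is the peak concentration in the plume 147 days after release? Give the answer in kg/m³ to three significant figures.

0.0443 kg/m³

The peak of an instantaneous 1D plume sits at x = vt; there the Gaussian factor is 1 and C_max = M/(n_e·A·√(4πDt)), where n_e·A is the pore area the mass is dissolved in.
√(4πDt) = √(4π × 0.127 × 147) = 15.32 m, so C_max = 4.07/(0.28 × 21.4 × 15.32) = 0.0443 kg/m³.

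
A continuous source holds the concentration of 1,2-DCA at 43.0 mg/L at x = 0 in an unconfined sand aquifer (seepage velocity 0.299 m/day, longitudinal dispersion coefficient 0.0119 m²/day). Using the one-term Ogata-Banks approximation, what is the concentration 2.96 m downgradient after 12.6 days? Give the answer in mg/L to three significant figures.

For a continuous step input, C/C₀ ≈ ½·erfc((x−vt)/(2√(Dt))).
vt = 0.299 × 12.6 = 3.7674 m and 2√(Dt) = 2√(0.0119 × 12.6) = 0.7744 m.
Argument (x−vt)/(2√(Dt)) = (2.96 − 3.7674)/0.7744 = -1.043; ½·erfc(-1.043) = 0.9299.
C = 43.0 × 0.9299 = 40.0 mg/L.

40.0 mg/L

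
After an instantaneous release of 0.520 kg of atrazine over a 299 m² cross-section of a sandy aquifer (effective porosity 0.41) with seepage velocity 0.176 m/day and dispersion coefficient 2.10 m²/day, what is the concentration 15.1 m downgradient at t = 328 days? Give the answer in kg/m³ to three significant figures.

2.36e-05 kg/m³

For an instantaneous plane source, C(x,t) = M/(n_e·A·√(4πDt)) · exp(−(x−vt)²/(4Dt)), with n_e·A the pore (flow) area.
Plume center vt = 0.176 × 328 = 57.728 m, so the well at 15.1 m is 42.628 m upgradient of the peak.
√(4πDt) = 93.04 m, giving peak height M/(n_e·A·√(4πDt)) = 0.520/(0.41 × 299 × 93.04) = 4.559e-05 kg/m³.
(x−vt)²/(4Dt) = (-42.628)²/(4 × 2.10 × 328) = 0.6595; exp(−0.6595) = 0.5171.
C = 4.559e-05 × 0.5171 = 2.36e-05 kg/m³.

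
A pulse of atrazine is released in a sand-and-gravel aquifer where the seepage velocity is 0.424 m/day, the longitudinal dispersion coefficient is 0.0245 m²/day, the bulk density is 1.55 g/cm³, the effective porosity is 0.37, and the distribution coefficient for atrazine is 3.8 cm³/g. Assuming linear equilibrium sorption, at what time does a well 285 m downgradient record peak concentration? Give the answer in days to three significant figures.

11400 days

Retardation factor R = 1 + ρ_b·K_d/n = 1 + 1.55 × 3.8/0.37 = 16.92.
Sorption retards both mechanisms: v_R = v/R = 0.02506 m/day, D_R = D/R = 0.001448 m²/day.
Peak time from v_R²t² + 2D_R t − x² = 0: t = (√(D_R² + v_R²x²) − D_R)/v_R².
√(D_R² + v_R²x²) = √(0.001448² + 0.02506² × 285²) = 7.142; v_R² = 0.0006280.
t = (7.142 − 0.001448)/0.0006280 = 11400 days.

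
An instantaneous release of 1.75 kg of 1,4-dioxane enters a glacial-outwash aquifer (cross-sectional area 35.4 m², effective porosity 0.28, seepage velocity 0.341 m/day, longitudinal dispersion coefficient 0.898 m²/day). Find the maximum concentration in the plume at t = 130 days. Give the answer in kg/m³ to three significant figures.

The peak of an instantaneous 1D plume sits at x = vt; there the Gaussian factor is 1 and C_max = M/(n_e·A·√(4πDt)), where n_e·A is the pore area the mass is dissolved in.
√(4πDt) = √(4π × 0.898 × 130) = 38.30 m, so C_max = 1.75/(0.28 × 35.4 × 38.30) = 0.00461 kg/m³.

0.00461 kg/m³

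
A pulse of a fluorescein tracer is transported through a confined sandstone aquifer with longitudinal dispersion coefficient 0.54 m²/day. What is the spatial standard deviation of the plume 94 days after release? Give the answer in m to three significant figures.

10.1 m

Dispersive spreading gives a Gaussian with σ² = 2Dt; advection only shifts the center.
σ = √(2 × 0.54 × 94) = 10.1 m.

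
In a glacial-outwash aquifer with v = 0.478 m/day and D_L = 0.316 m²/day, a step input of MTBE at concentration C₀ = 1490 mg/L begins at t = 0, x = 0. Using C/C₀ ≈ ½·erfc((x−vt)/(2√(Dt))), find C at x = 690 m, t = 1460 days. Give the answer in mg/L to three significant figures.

For a continuous step input, C/C₀ ≈ ½·erfc((x−vt)/(2√(Dt))).
vt = 0.478 × 1460 = 697.88 m and 2√(Dt) = 2√(0.316 × 1460) = 42.96 m.
Argument (x−vt)/(2√(Dt)) = (690 − 697.88)/42.96 = -0.1834; ½·erfc(-0.1834) = 0.6023.
C = 1490 × 0.6023 = 897 mg/L.

897 mg/L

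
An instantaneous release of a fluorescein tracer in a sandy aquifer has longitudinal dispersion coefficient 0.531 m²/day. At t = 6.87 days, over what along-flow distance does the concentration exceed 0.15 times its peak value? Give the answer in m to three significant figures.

The plume is Gaussian with σ = √(2Dt) = √(2 × 0.531 × 6.87) = 2.701 m.
C/C_peak = exp(−Δx²/(2σ²)) = 0.15 ⇒ Δx = σ·√(−2 ln 0.15) = 2.701 × 1.948 = 5.262 m.
Width = 2Δx = 10.5 m.

10.5 m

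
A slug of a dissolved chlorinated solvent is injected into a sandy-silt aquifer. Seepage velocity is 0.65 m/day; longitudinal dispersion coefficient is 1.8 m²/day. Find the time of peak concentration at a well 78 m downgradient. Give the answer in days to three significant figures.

For the 1D instantaneous-source solution, setting ∂C/∂t = 0 at fixed x gives v²t² + 2Dt − x² = 0, so t = (√(D² + v²x²) − D)/v².
√(D² + v²x²) = √(1.8² + 0.65² × 78²) = 50.73; v² = 0.4225.
t = (50.73 − 1.8)/0.4225 = 116 days (vs. the pure-advection estimate x/v = 120 d).

116 days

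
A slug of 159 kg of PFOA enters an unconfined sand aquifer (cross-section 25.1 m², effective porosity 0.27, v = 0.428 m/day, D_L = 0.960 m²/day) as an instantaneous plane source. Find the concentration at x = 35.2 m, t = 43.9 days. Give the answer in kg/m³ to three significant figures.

For an instantaneous plane source, C(x,t) = M/(n_e·A·√(4πDt)) · exp(−(x−vt)²/(4Dt)), with n_e·A the pore (flow) area.
Plume center vt = 0.428 × 43.9 = 18.7892 m, so the well at 35.2 m is 16.4108 m downgradient of the peak.
√(4πDt) = 23.01 m, giving peak height M/(n_e·A·√(4πDt)) = 159/(0.27 × 25.1 × 23.01) = 1.020 kg/m³.
(x−vt)²/(4Dt) = (16.4108)²/(4 × 0.960 × 43.9) = 1.598; exp(−1.598) = 0.2023.
C = 1.020 × 0.2023 = 0.206 kg/m³.

0.206 kg/m³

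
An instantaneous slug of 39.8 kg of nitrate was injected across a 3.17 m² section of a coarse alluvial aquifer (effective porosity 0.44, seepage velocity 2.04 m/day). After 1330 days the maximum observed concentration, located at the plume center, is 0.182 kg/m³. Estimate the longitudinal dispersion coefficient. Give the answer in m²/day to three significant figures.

1.47 m²/day

At the plume center C_max = M/(n_e·A·√(4πDt)), so D = M²/(4πt·(n_e·A·C_max)²).
n_e·A·C_max = 0.44 × 3.17 × 0.182 = 0.2539 kg/m.
D = 39.8²/(4π × 1330 × 0.2539²) = 1.47 m²/day.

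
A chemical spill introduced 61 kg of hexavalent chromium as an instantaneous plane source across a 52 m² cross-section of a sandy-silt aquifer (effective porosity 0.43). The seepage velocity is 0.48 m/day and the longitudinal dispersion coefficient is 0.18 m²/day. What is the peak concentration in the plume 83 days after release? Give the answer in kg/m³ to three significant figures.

The peak of an instantaneous 1D plume sits at x = vt; there the Gaussian factor is 1 and C_max = M/(n_e·A·√(4πDt)), where n_e·A is the pore area the mass is dissolved in.
√(4πDt) = √(4π × 0.18 × 83) = 13.70 m, so C_max = 61/(0.43 × 52 × 13.70) = 0.199 kg/m³.

0.199 kg/m³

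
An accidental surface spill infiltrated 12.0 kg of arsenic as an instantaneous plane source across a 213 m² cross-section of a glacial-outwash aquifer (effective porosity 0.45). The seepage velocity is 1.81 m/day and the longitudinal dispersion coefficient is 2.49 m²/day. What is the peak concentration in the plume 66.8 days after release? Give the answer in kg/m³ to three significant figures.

The peak of an instantaneous 1D plume sits at x = vt; there the Gaussian factor is 1 and C_max = M/(n_e·A·√(4πDt)), where n_e·A is the pore area the mass is dissolved in.
√(4πDt) = √(4π × 2.49 × 66.8) = 45.72 m, so C_max = 12.0/(0.45 × 213 × 45.72) = 0.00274 kg/m³.

0.00274 kg/m³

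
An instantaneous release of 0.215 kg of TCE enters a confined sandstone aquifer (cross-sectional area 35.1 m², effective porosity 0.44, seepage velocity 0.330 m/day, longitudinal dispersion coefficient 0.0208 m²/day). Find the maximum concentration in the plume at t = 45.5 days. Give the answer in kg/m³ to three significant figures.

0.00404 kg/m³

The peak of an instantaneous 1D plume sits at x = vt; there the Gaussian factor is 1 and C_max = M/(n_e·A·√(4πDt)), where n_e·A is the pore area the mass is dissolved in.
√(4πDt) = √(4π × 0.0208 × 45.5) = 3.449 m, so C_max = 0.215/(0.44 × 35.1 × 3.449) = 0.00404 kg/m³.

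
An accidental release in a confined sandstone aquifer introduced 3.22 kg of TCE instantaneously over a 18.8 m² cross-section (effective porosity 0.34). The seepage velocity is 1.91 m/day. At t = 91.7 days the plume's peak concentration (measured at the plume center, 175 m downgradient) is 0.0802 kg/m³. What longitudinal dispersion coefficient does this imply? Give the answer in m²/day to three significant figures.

At the plume center C_max = M/(n_e·A·√(4πDt)), so D = M²/(4πt·(n_e·A·C_max)²).
n_e·A·C_max = 0.34 × 18.8 × 0.0802 = 0.5126 kg/m.
D = 3.22²/(4π × 91.7 × 0.5126²) = 0.0342 m²/day.

0.0342 m²/day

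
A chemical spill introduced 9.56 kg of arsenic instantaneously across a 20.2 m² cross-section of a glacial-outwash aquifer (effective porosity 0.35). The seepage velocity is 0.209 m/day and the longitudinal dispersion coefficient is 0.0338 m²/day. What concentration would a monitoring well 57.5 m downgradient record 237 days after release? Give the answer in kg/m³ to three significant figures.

For an instantaneous plane source, C(x,t) = M/(n_e·A·√(4πDt)) · exp(−(x−vt)²/(4Dt)), with n_e·A the pore (flow) area.
Plume center vt = 0.209 × 237 = 49.533 m, so the well at 57.5 m is 7.967 m downgradient of the peak.
√(4πDt) = 10.03 m, giving peak height M/(n_e·A·√(4πDt)) = 9.56/(0.35 × 20.2 × 10.03) = 0.1348 kg/m³.
(x−vt)²/(4Dt) = (7.967)²/(4 × 0.0338 × 237) = 1.981; exp(−1.981) = 0.1379.
C = 0.1348 × 0.1379 = 0.0186 kg/m³.

0.0186 kg/m³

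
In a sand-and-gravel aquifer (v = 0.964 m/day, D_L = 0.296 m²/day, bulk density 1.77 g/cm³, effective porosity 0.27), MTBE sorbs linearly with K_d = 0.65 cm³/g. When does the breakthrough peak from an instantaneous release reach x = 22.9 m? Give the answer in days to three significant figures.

123 days

Retardation factor R = 1 + ρ_b·K_d/n = 1 + 1.77 × 0.65/0.27 = 5.261.
Sorption retards both mechanisms: v_R = v/R = 0.1832 m/day, D_R = D/R = 0.05626 m²/day.
Peak time from v_R²t² + 2D_R t − x² = 0: t = (√(D_R² + v_R²x²) − D_R)/v_R².
√(D_R² + v_R²x²) = √(0.05626² + 0.1832² × 22.9²) = 4.196; v_R² = 0.03356.
t = (4.196 − 0.05626)/0.03356 = 123 days.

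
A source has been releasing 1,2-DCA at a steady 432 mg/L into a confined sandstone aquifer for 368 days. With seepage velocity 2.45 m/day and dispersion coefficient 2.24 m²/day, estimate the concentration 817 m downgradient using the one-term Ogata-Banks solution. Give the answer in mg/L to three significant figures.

For a continuous step input, C/C₀ ≈ ½·erfc((x−vt)/(2√(Dt))).
vt = 2.45 × 368 = 901.6 m and 2√(Dt) = 2√(2.24 × 368) = 57.42 m.
Argument (x−vt)/(2√(Dt)) = (817 − 901.6)/57.42 = -1.473; ½·erfc(-1.473) = 0.9814.
C = 432 × 0.9814 = 424 mg/L.

424 mg/L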